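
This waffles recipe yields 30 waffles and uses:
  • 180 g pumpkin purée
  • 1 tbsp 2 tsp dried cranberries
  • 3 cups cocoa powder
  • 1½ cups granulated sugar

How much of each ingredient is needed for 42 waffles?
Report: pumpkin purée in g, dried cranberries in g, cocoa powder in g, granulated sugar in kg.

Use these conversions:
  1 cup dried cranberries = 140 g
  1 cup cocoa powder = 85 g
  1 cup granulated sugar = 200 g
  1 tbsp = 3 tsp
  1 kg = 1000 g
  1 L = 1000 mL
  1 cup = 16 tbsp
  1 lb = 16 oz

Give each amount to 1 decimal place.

pumpkin purée: 252.0 g; dried cranberries: 20.4 g; cocoa powder: 357.0 g; granulated sugar: 0.4 kg

Scaling factor: 42/30 = 7/5 = 1.4.
pumpkin purée: 180 g × 7/5 = 252.0 g
dried cranberries: (1 tbsp + 2 tsp = 5/3 tbsp) × 7/5 ÷ 16 tbsp/cup × 140 g/cup ≈ 20.4 g
cocoa powder: 3 cup × 7/5 × 85 g/cup = 357.0 g
granulated sugar: 1.5 cup × 7/5 × 200 g/cup ÷ 1000 g/kg ≈ 0.4 kg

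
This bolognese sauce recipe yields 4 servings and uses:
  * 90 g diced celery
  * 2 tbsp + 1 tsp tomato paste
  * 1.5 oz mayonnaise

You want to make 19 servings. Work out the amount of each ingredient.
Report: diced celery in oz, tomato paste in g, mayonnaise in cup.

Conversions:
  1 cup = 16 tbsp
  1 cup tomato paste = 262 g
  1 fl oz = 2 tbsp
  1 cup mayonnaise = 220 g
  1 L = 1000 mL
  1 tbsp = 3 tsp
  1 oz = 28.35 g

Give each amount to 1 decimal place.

diced celery: 15.1 oz; tomato paste: 181.5 g; mayonnaise: 0.9 cup

Scaling factor: 19/4 = 4.75.
diced celery: 90 g × 19/4 ÷ 28.35 g/oz ≈ 15.1 oz
tomato paste: (2 tbsp + 1 tsp = 7/3 tbsp) × 19/4 ÷ 16 tbsp/cup × 262 g/cup ≈ 181.5 g
mayonnaise: 1.5 oz × 19/4 × 28.35 g/oz ÷ 220 g/cup ≈ 0.9 cup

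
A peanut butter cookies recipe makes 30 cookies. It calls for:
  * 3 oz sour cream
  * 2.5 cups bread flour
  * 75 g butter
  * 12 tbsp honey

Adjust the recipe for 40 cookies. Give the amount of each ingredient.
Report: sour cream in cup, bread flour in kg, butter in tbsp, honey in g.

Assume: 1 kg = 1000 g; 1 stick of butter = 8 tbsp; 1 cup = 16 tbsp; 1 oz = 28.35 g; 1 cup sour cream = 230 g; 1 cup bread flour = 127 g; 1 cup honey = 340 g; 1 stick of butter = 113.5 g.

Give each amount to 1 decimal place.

sour cream: 0.5 cup; bread flour: 0.4 kg; butter: 7.0 tbsp; honey: 340.0 g

Scaling factor: 40/30 = 4/3.
sour cream: 3 oz × 4/3 × 28.35 g/oz ÷ 230 g/cup ≈ 0.5 cup
bread flour: 2.5 cup × 4/3 × 127 g/cup ÷ 1000 g/kg ≈ 0.4 kg
butter: 75 g × 4/3 ÷ 113.5 g/stick × 8 tbsp/stick ≈ 7.0 tbsp
honey: 12 tbsp × 4/3 ÷ 16 tbsp/cup × 340 g/cup = 340.0 g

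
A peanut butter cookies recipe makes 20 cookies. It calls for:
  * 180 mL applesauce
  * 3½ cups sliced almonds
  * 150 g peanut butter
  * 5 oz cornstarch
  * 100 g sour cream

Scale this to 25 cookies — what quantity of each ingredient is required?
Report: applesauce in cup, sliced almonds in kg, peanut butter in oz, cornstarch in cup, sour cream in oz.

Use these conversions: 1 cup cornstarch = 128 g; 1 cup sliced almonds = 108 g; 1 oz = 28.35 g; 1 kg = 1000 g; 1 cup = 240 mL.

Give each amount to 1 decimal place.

Scaling factor: 25/20 = 5/4 = 1.25.
applesauce: 180 mL × 5/4 ÷ 240 mL/cup ≈ 0.9 cup
sliced almonds: 3.5 cup × 5/4 × 108 g/cup ÷ 1000 g/kg ≈ 0.5 kg
peanut butter: 150 g × 5/4 ÷ 28.35 g/oz ≈ 6.6 oz
cornstarch: 5 oz × 5/4 × 28.35 g/oz ÷ 128 g/cup ≈ 1.4 cup
sour cream: 100 g × 5/4 ÷ 28.35 g/oz ≈ 4.4 oz

applesauce: 0.9 cup; sliced almonds: 0.5 kg; peanut butter: 6.6 oz; cornstarch: 1.4 cup; sour cream: 4.4 oz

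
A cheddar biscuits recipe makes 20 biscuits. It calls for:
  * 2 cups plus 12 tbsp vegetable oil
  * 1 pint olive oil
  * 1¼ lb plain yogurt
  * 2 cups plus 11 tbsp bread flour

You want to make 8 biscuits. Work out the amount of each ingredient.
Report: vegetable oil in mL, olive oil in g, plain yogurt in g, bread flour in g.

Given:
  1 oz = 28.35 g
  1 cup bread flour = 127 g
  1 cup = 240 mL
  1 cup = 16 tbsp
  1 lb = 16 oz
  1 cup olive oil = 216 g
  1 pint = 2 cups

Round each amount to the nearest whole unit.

Scaling factor: 8/20 = 2/5 = 0.4.
vegetable oil: (2 cup + 12 tbsp = 2.75 cup) × 2/5 × 240 mL/cup = 264 mL
olive oil: 1 pint × 2/5 × 2 cup/pint × 216 g/cup ≈ 173 g
plain yogurt: 1.25 lb × 2/5 × 16 oz/lb × 28.35 g/oz ≈ 227 g
bread flour: (2 cup + 11 tbsp = 2.6875 cup) × 2/5 × 127 g/cup ≈ 137 g

vegetable oil: 264 mL; olive oil: 173 g; plain yogurt: 227 g; bread flour: 137 g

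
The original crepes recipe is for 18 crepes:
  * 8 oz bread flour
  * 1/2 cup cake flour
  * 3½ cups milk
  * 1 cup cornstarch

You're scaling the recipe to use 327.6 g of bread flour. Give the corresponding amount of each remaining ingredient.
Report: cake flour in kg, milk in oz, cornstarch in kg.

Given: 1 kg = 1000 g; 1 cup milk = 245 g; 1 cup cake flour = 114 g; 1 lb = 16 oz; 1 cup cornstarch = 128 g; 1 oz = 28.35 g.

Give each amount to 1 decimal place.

The original recipe has 226.8 g of bread flour, so the scaling factor is 327.6 ÷ 226.8 = 13/9.
cake flour: 0.5 cup × 13/9 × 114 g/cup ÷ 1000 g/kg ≈ 0.1 kg
milk: 3.5 cup × 13/9 × 245 g/cup ÷ 28.35 g/oz ≈ 43.7 oz
cornstarch: 1 cup × 13/9 × 128 g/cup ÷ 1000 g/kg ≈ 0.2 kg

cake flour: 0.1 kg; milk: 43.7 oz; cornstarch: 0.2 kg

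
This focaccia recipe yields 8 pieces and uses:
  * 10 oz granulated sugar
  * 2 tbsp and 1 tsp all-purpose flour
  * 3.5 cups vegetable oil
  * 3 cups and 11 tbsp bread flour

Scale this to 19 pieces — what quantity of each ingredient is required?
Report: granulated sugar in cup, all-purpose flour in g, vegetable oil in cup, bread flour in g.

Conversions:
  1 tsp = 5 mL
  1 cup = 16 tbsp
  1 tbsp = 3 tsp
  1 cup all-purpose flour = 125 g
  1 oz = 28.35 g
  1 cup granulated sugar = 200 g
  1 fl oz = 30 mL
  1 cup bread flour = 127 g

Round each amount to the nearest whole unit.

Scaling factor: 19/8 = 2.375.
granulated sugar: 10 oz × 19/8 × 28.35 g/oz ÷ 200 g/cup ≈ 3 cup
all-purpose flour: (2 tbsp + 1 tsp = 7/3 tbsp) × 19/8 ÷ 16 tbsp/cup × 125 g/cup ≈ 43 g
vegetable oil: 3.5 cup × 19/8 ≈ 8 cup
bread flour: (3 cup + 11 tbsp = 3.6875 cup) × 19/8 × 127 g/cup ≈ 1112 g

granulated sugar: 3 cup; all-purpose flour: 43 g; vegetable oil: 8 cup; bread flour: 1112 g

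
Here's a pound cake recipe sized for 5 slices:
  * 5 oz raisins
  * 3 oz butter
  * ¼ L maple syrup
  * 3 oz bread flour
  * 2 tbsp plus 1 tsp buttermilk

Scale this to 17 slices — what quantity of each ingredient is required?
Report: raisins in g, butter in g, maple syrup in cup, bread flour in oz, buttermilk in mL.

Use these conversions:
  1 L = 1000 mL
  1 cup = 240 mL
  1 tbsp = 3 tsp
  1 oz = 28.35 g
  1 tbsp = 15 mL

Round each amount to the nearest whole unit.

raisins: 482 g; butter: 289 g; maple syrup: 4 cup; bread flour: 10 oz; buttermilk: 119 mL

Scaling factor: 17/5 = 3.4.
raisins: 5 oz × 17/5 × 28.35 g/oz ≈ 482 g
butter: 3 oz × 17/5 × 28.35 g/oz ≈ 289 g
maple syrup: 0.25 L × 17/5 × 1000 mL/L ÷ 240 mL/cup ≈ 4 cup
bread flour: 3 oz × 17/5 ≈ 10 oz
buttermilk: (2 tbsp + 1 tsp = 7/3 tbsp) × 17/5 × 15 mL/tbsp = 119 mL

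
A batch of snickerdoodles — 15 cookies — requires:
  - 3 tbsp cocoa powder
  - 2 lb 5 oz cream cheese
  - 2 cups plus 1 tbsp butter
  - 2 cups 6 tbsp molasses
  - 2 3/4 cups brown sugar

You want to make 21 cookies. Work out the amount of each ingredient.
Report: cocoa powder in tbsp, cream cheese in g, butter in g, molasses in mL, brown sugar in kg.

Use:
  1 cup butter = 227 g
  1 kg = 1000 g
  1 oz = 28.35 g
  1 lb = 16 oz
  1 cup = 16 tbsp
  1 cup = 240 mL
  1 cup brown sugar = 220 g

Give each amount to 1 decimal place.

Scaling factor: 21/15 = 7/5 = 1.4.
cocoa powder: 3 tbsp × 7/5 = 4.2 tbsp
cream cheese: (2 lb + 5 oz = 2.3125 lb) × 7/5 × 16 oz/lb × 28.35 g/oz ≈ 1468.5 g
butter: (2 cup + 1 tbsp = 2.0625 cup) × 7/5 × 227 g/cup ≈ 655.5 g
molasses: (2 cup + 6 tbsp = 2.375 cup) × 7/5 × 240 mL/cup = 798.0 mL
brown sugar: 2.75 cup × 7/5 × 220 g/cup ÷ 1000 g/kg ≈ 0.8 kg

cocoa powder: 4.2 tbsp; cream cheese: 1468.5 g; butter: 655.5 g; molasses: 798.0 mL; brown sugar: 0.8 kg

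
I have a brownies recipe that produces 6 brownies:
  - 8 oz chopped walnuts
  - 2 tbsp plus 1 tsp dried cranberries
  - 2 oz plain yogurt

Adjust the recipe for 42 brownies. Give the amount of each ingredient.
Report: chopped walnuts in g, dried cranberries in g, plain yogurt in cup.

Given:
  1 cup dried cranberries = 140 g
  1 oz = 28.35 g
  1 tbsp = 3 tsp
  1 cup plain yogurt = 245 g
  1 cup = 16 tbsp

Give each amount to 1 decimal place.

chopped walnuts: 1587.6 g; dried cranberries: 142.9 g; plain yogurt: 1.6 cup

Scaling factor: 42/6 = 7.
chopped walnuts: 8 oz × 7 × 28.35 g/oz = 1587.6 g
dried cranberries: (2 tbsp + 1 tsp = 7/3 tbsp) × 7 ÷ 16 tbsp/cup × 140 g/cup ≈ 142.9 g
plain yogurt: 2 oz × 7 × 28.35 g/oz ÷ 245 g/cup ≈ 1.6 cup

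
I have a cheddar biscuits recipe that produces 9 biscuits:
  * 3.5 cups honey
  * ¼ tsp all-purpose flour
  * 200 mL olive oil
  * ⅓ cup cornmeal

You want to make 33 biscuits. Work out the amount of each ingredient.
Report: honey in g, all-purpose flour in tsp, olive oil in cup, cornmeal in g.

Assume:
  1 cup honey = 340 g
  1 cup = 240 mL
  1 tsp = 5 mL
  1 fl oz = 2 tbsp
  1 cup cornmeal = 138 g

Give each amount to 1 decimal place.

honey: 4363.3 g; all-purpose flour: 0.9 tsp; olive oil: 3.1 cup; cornmeal: 168.7 g

Scaling factor: 33/9 = 11/3.
honey: 3.5 cup × 11/3 × 340 g/cup ≈ 4363.3 g
all-purpose flour: 0.25 tsp × 11/3 ≈ 0.9 tsp
olive oil: 200 mL × 11/3 ÷ 240 mL/cup ≈ 3.1 cup
cornmeal: 1/3 cup × 11/3 × 138 g/cup ≈ 168.7 g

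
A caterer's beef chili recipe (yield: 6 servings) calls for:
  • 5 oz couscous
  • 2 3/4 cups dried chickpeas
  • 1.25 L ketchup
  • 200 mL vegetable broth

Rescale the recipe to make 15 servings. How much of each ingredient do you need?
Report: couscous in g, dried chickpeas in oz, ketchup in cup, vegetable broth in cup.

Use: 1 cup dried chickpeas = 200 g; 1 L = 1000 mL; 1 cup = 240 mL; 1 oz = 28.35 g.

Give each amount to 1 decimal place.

couscous: 354.4 g; dried chickpeas: 48.5 oz; ketchup: 13.0 cup; vegetable broth: 2.1 cup

Scaling factor: 15/6 = 5/2 = 2.5.
couscous: 5 oz × 5/2 × 28.35 g/oz ≈ 354.4 g
dried chickpeas: 2.75 cup × 5/2 × 200 g/cup ÷ 28.35 g/oz ≈ 48.5 oz
ketchup: 1.25 L × 5/2 × 1000 mL/L ÷ 240 mL/cup ≈ 13.0 cup
vegetable broth: 200 mL × 5/2 ÷ 240 mL/cup ≈ 2.1 cup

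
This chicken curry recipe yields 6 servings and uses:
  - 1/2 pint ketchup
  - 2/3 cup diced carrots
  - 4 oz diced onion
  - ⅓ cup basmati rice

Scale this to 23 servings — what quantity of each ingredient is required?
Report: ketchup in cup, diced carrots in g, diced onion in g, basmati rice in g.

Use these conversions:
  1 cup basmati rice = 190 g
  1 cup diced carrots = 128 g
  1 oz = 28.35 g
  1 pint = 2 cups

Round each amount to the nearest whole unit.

ketchup: 4 cup; diced carrots: 327 g; diced onion: 435 g; basmati rice: 243 g

Scaling factor: 23/6.
ketchup: 0.5 pint × 23/6 × 2 cup/pint ≈ 4 cup
diced carrots: 2/3 cup × 23/6 × 128 g/cup ≈ 327 g
diced onion: 4 oz × 23/6 × 28.35 g/oz ≈ 435 g
basmati rice: 1/3 cup × 23/6 × 190 g/cup ≈ 243 g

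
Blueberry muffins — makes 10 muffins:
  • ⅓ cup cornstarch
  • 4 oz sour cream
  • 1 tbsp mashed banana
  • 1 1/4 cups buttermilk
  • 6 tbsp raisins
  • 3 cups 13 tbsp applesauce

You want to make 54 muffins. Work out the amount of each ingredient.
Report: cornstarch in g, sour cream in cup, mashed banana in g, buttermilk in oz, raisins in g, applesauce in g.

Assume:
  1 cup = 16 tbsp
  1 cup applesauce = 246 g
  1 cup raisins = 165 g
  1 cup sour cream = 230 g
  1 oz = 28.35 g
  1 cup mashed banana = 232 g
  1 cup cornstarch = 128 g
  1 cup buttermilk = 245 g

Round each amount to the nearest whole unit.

Scaling factor: 54/10 = 27/5 = 5.4.
cornstarch: 1/3 cup × 27/5 × 128 g/cup ≈ 230 g
sour cream: 4 oz × 27/5 × 28.35 g/oz ÷ 230 g/cup ≈ 3 cup
mashed banana: 1 tbsp × 27/5 ÷ 16 tbsp/cup × 232 g/cup ≈ 78 g
buttermilk: 1.25 cup × 27/5 × 245 g/cup ÷ 28.35 g/oz ≈ 58 oz
raisins: 6 tbsp × 27/5 ÷ 16 tbsp/cup × 165 g/cup ≈ 334 g
applesauce: (3 cup + 13 tbsp = 3.8125 cup) × 27/5 × 246 g/cup ≈ 5065 g

cornstarch: 230 g; sour cream: 3 cup; mashed banana: 78 g; buttermilk: 58 oz; raisins: 334 g; applesauce: 5065 g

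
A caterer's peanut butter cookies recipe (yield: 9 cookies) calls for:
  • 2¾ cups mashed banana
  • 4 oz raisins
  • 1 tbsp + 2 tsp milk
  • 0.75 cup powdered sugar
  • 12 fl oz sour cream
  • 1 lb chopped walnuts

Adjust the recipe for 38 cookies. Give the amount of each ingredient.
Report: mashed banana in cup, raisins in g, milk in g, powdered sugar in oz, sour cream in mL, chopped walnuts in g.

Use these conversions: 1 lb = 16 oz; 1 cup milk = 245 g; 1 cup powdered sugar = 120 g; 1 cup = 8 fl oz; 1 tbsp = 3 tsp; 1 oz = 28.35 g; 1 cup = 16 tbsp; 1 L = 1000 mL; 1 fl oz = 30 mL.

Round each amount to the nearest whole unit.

Scaling factor: 38/9.
mashed banana: 2.75 cup × 38/9 ≈ 12 cup
raisins: 4 oz × 38/9 × 28.35 g/oz ≈ 479 g
milk: (1 tbsp + 2 tsp = 5/3 tbsp) × 38/9 ÷ 16 tbsp/cup × 245 g/cup ≈ 108 g
powdered sugar: 0.75 cup × 38/9 × 120 g/cup ÷ 28.35 g/oz ≈ 13 oz
sour cream: 12 fl oz × 38/9 × 30 mL/fl oz = 1520 mL
chopped walnuts: 1 lb × 38/9 × 16 oz/lb × 28.35 g/oz ≈ 1915 g

mashed banana: 12 cup; raisins: 479 g; milk: 108 g; powdered sugar: 13 oz; sour cream: 1520 mL; chopped walnuts: 1915 g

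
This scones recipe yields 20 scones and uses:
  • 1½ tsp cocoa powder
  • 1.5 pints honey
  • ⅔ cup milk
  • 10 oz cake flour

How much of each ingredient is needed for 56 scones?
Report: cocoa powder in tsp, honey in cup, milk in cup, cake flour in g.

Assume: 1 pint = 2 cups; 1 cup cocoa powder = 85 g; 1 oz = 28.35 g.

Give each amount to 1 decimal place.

cocoa powder: 4.2 tsp; honey: 8.4 cup; milk: 1.9 cup; cake flour: 793.8 g

Scaling factor: 56/20 = 14/5 = 2.8.
cocoa powder: 1.5 tsp × 14/5 = 4.2 tsp
honey: 1.5 pint × 14/5 × 2 cup/pint = 8.4 cup
milk: 2/3 cup × 14/5 ≈ 1.9 cup
cake flour: 10 oz × 14/5 × 28.35 g/oz = 793.8 g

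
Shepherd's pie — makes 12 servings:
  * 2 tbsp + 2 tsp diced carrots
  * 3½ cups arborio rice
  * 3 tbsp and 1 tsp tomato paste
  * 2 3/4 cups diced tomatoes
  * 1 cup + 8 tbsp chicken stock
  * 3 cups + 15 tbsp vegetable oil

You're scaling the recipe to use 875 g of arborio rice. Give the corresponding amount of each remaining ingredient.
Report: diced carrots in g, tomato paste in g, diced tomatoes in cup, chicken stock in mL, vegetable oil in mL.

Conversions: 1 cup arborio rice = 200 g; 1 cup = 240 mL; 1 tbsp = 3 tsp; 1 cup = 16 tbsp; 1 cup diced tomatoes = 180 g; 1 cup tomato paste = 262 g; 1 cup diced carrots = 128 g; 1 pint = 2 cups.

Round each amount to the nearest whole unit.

diced carrots: 27 g; tomato paste: 68 g; diced tomatoes: 3 cup; chicken stock: 450 mL; vegetable oil: 1181 mL

The original recipe has 700 g of arborio rice, so the scaling factor is 875 ÷ 700 = 5/4 = 1.25.
diced carrots: (2 tbsp + 2 tsp = 8/3 tbsp) × 5/4 ÷ 16 tbsp/cup × 128 g/cup ≈ 27 g
tomato paste: (3 tbsp + 1 tsp = 10/3 tbsp) × 5/4 ÷ 16 tbsp/cup × 262 g/cup ≈ 68 g
diced tomatoes: 2.75 cup × 5/4 ≈ 3 cup
chicken stock: (1 cup + 8 tbsp = 1.5 cup) × 5/4 × 240 mL/cup = 450 mL
vegetable oil: (3 cup + 15 tbsp = 3.9375 cup) × 5/4 × 240 mL/cup ≈ 1181 mL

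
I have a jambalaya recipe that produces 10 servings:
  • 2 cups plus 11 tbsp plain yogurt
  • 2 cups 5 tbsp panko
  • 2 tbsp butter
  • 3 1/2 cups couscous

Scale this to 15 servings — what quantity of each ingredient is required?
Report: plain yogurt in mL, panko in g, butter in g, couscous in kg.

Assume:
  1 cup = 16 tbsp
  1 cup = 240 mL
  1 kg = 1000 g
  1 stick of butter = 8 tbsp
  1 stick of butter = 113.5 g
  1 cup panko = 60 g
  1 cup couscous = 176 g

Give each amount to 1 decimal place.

plain yogurt: 967.5 mL; panko: 208.1 g; butter: 42.6 g; couscous: 0.9 kg

Scaling factor: 15/10 = 3/2 = 1.5.
plain yogurt: (2 cup + 11 tbsp = 2.6875 cup) × 3/2 × 240 mL/cup = 967.5 mL
panko: (2 cup + 5 tbsp = 2.3125 cup) × 3/2 × 60 g/cup ≈ 208.1 g
butter: 2 tbsp × 3/2 ÷ 8 tbsp/stick × 113.5 g/stick ≈ 42.6 g
couscous: 3.5 cup × 3/2 × 176 g/cup ÷ 1000 g/kg ≈ 0.9 kg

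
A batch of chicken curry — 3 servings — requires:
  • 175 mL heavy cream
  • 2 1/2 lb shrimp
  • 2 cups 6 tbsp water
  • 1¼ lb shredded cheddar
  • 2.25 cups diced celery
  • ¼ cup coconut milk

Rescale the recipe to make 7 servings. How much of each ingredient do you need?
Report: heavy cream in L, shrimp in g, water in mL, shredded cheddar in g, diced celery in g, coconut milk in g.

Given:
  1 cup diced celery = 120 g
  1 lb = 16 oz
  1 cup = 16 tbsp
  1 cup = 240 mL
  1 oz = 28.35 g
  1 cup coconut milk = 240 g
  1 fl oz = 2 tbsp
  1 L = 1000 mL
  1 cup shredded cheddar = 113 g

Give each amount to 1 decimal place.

Scaling factor: 7/3.
heavy cream: 175 mL × 7/3 ÷ 1000 mL/L ≈ 0.4 L
shrimp: 2.5 lb × 7/3 × 16 oz/lb × 28.35 g/oz = 2646.0 g
water: (2 cup + 6 tbsp = 2.375 cup) × 7/3 × 240 mL/cup = 1330.0 mL
shredded cheddar: 1.25 lb × 7/3 × 16 oz/lb × 28.35 g/oz = 1323.0 g
diced celery: 2.25 cup × 7/3 × 120 g/cup = 630.0 g
coconut milk: 0.25 cup × 7/3 × 240 g/cup = 140.0 g

heavy cream: 0.4 L; shrimp: 2646.0 g; water: 1330.0 mL; shredded cheddar: 1323.0 g; diced celery: 630.0 g; coconut milk: 140.0 g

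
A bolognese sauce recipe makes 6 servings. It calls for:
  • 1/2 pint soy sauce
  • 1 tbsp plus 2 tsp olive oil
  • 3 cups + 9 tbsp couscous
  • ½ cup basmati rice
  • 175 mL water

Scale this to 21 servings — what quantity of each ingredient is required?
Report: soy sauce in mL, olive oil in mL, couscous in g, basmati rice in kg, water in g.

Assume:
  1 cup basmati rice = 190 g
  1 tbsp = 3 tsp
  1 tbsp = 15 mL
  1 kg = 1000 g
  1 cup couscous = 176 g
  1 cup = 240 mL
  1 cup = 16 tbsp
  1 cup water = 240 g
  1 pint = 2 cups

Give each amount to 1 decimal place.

soy sauce: 840.0 mL; olive oil: 87.5 mL; couscous: 2194.5 g; basmati rice: 0.3 kg; water: 612.5 g

Scaling factor: 21/6 = 7/2 = 3.5.
soy sauce: 0.5 pint × 7/2 × 2 cup/pint × 240 mL/cup = 840.0 mL
olive oil: (1 tbsp + 2 tsp = 5/3 tbsp) × 7/2 × 15 mL/tbsp = 87.5 mL
couscous: (3 cup + 9 tbsp = 3.5625 cup) × 7/2 × 176 g/cup = 2194.5 g
basmati rice: 0.5 cup × 7/2 × 190 g/cup ÷ 1000 g/kg ≈ 0.3 kg
water: 175 mL × 7/2 ÷ 240 mL/cup × 240 g/cup = 612.5 g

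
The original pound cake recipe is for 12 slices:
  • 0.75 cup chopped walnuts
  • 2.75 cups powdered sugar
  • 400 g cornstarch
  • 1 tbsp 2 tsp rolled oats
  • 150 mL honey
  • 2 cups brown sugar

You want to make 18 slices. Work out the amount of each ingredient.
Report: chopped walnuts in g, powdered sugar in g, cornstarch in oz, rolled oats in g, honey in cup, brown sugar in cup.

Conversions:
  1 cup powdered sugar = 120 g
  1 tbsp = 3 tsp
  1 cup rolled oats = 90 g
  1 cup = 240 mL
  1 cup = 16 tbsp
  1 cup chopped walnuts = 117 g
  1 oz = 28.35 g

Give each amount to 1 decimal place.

Scaling factor: 18/12 = 3/2 = 1.5.
chopped walnuts: 0.75 cup × 3/2 × 117 g/cup ≈ 131.6 g
powdered sugar: 2.75 cup × 3/2 × 120 g/cup = 495.0 g
cornstarch: 400 g × 3/2 ÷ 28.35 g/oz ≈ 21.2 oz
rolled oats: (1 tbsp + 2 tsp = 5/3 tbsp) × 3/2 ÷ 16 tbsp/cup × 90 g/cup ≈ 14.1 g
honey: 150 mL × 3/2 ÷ 240 mL/cup ≈ 0.9 cup
brown sugar: 2 cup × 3/2 = 3.0 cup

chopped walnuts: 131.6 g; powdered sugar: 495.0 g; cornstarch: 21.2 oz; rolled oats: 14.1 g; honey: 0.9 cup; brown sugar: 3.0 cup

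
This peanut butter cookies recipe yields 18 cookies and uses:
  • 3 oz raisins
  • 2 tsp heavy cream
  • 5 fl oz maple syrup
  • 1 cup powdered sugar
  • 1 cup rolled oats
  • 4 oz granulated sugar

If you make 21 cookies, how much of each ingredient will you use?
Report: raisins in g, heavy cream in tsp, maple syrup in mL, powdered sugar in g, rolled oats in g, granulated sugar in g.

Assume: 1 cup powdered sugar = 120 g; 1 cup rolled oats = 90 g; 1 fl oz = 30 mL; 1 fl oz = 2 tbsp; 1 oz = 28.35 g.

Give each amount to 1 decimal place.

raisins: 99.2 g; heavy cream: 2.3 tsp; maple syrup: 175.0 mL; powdered sugar: 140.0 g; rolled oats: 105.0 g; granulated sugar: 132.3 g

Scaling factor: 21/18 = 7/6.
raisins: 3 oz × 7/6 × 28.35 g/oz ≈ 99.2 g
heavy cream: 2 tsp × 7/6 ≈ 2.3 tsp
maple syrup: 5 fl oz × 7/6 × 30 mL/fl oz = 175.0 mL
powdered sugar: 1 cup × 7/6 × 120 g/cup = 140.0 g
rolled oats: 1 cup × 7/6 × 90 g/cup = 105.0 g
granulated sugar: 4 oz × 7/6 × 28.35 g/oz = 132.3 g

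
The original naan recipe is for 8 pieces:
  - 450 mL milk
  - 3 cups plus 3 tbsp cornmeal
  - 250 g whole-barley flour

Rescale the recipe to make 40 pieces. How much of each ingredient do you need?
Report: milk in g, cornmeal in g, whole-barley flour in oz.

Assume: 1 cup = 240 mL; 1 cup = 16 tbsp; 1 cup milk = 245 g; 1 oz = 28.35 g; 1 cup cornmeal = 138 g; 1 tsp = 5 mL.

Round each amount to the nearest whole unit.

milk: 2297 g; cornmeal: 2199 g; whole-barley flour: 44 oz

Scaling factor: 40/8 = 5.
milk: 450 mL × 5 ÷ 240 mL/cup × 245 g/cup ≈ 2297 g
cornmeal: (3 cup + 3 tbsp = 3.1875 cup) × 5 × 138 g/cup ≈ 2199 g
whole-barley flour: 250 g × 5 ÷ 28.35 g/oz ≈ 44 oz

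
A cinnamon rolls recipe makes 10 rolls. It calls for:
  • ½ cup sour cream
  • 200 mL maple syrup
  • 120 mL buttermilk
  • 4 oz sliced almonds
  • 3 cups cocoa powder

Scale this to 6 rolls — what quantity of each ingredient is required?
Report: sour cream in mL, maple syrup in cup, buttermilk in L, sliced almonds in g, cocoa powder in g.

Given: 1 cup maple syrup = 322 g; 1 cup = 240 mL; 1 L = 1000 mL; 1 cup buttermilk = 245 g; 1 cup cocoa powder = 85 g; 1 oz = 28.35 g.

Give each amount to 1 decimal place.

Scaling factor: 6/10 = 3/5 = 0.6.
sour cream: 0.5 cup × 3/5 × 240 mL/cup = 72.0 mL
maple syrup: 200 mL × 3/5 ÷ 240 mL/cup = 0.5 cup
buttermilk: 120 mL × 3/5 ÷ 1000 mL/L ≈ 0.1 L
sliced almonds: 4 oz × 3/5 × 28.35 g/oz ≈ 68.0 g
cocoa powder: 3 cup × 3/5 × 85 g/cup = 153.0 g

sour cream: 72.0 mL; maple syrup: 0.5 cup; buttermilk: 0.1 L; sliced almonds: 68.0 g; cocoa powder: 153.0 g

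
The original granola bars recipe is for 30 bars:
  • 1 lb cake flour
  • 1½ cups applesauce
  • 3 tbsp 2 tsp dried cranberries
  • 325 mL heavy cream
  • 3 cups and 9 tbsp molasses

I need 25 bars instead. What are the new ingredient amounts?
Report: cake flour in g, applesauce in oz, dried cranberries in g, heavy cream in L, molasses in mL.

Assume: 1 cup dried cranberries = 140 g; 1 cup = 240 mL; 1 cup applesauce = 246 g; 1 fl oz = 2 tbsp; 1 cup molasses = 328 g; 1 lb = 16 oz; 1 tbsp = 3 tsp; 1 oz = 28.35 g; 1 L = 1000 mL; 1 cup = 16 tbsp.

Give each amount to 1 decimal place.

cake flour: 378.0 g; applesauce: 10.8 oz; dried cranberries: 26.7 g; heavy cream: 0.3 L; molasses: 712.5 mL

Scaling factor: 25/30 = 5/6.
cake flour: 1 lb × 5/6 × 16 oz/lb × 28.35 g/oz = 378.0 g
applesauce: 1.5 cup × 5/6 × 246 g/cup ÷ 28.35 g/oz ≈ 10.8 oz
dried cranberries: (3 tbsp + 2 tsp = 11/3 tbsp) × 5/6 ÷ 16 tbsp/cup × 140 g/cup ≈ 26.7 g
heavy cream: 325 mL × 5/6 ÷ 1000 mL/L ≈ 0.3 L
molasses: (3 cup + 9 tbsp = 3.5625 cup) × 5/6 × 240 mL/cup = 712.5 mL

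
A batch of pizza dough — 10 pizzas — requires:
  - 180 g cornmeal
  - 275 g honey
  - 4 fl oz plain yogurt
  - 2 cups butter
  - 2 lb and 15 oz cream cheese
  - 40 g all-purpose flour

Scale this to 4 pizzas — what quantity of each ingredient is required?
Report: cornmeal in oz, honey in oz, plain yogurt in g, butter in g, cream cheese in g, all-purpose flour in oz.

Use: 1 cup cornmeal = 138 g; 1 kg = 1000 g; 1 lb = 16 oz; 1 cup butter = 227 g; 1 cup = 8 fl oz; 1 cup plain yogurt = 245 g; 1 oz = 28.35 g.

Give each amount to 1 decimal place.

Scaling factor: 4/10 = 2/5 = 0.4.
cornmeal: 180 g × 2/5 ÷ 28.35 g/oz ≈ 2.5 oz
honey: 275 g × 2/5 ÷ 28.35 g/oz ≈ 3.9 oz
plain yogurt: 4 fl oz × 2/5 ÷ 8 fl oz/cup × 245 g/cup = 49.0 g
butter: 2 cup × 2/5 × 227 g/cup = 181.6 g
cream cheese: (2 lb + 15 oz = 2.9375 lb) × 2/5 × 16 oz/lb × 28.35 g/oz ≈ 533.0 g
all-purpose flour: 40 g × 2/5 ÷ 28.35 g/oz ≈ 0.6 oz

cornmeal: 2.5 oz; honey: 3.9 oz; plain yogurt: 49.0 g; butter: 181.6 g; cream cheese: 533.0 g; all-purpose flour: 0.6 oz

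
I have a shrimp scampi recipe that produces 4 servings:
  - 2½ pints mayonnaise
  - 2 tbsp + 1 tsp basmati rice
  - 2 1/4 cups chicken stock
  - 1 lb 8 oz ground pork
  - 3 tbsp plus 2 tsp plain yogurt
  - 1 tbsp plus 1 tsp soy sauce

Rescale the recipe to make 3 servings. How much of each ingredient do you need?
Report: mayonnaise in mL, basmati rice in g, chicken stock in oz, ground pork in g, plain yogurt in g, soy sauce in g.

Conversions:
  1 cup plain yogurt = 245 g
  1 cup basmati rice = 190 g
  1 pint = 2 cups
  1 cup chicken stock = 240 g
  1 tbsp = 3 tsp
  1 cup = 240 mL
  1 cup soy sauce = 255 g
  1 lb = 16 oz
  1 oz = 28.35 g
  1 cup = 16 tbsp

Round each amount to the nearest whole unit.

Scaling factor: 3/4 = 0.75.
mayonnaise: 2.5 pint × 3/4 × 2 cup/pint × 240 mL/cup = 900 mL
basmati rice: (2 tbsp + 1 tsp = 7/3 tbsp) × 3/4 ÷ 16 tbsp/cup × 190 g/cup ≈ 21 g
chicken stock: 2.25 cup × 3/4 × 240 g/cup ÷ 28.35 g/oz ≈ 14 oz
ground pork: (1 lb + 8 oz = 1.5 lb) × 3/4 × 16 oz/lb × 28.35 g/oz ≈ 510 g
plain yogurt: (3 tbsp + 2 tsp = 11/3 tbsp) × 3/4 ÷ 16 tbsp/cup × 245 g/cup ≈ 42 g
soy sauce: (1 tbsp + 1 tsp = 4/3 tbsp) × 3/4 ÷ 16 tbsp/cup × 255 g/cup ≈ 16 g

mayonnaise: 900 mL; basmati rice: 21 g; chicken stock: 14 oz; ground pork: 510 g; plain yogurt: 42 g; soy sauce: 16 g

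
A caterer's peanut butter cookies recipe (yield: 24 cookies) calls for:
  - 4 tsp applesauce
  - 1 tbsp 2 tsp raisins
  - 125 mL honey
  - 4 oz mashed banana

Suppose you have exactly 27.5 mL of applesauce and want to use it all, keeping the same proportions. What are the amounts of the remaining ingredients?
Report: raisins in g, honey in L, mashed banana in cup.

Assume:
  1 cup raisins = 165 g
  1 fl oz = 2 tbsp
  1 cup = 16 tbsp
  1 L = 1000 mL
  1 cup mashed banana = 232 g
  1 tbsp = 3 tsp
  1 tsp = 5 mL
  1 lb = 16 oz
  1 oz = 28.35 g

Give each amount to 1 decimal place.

raisins: 23.6 g; honey: 0.2 L; mashed banana: 0.7 cup

The original recipe has 20 mL of applesauce, so the scaling factor is 27.5 ÷ 20 = 11/8 = 1.375.
raisins: (1 tbsp + 2 tsp = 5/3 tbsp) × 11/8 ÷ 16 tbsp/cup × 165 g/cup ≈ 23.6 g
honey: 125 mL × 11/8 ÷ 1000 mL/L ≈ 0.2 L
mashed banana: 4 oz × 11/8 × 28.35 g/oz ÷ 232 g/cup ≈ 0.7 cup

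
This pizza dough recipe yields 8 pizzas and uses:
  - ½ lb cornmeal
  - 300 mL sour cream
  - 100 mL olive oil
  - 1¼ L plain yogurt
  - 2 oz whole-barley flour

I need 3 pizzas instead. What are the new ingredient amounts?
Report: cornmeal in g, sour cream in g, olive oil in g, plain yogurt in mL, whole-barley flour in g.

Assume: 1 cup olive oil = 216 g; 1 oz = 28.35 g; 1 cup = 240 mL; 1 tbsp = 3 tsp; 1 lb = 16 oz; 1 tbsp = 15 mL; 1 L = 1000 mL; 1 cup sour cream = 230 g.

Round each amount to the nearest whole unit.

cornmeal: 85 g; sour cream: 108 g; olive oil: 34 g; plain yogurt: 469 mL; whole-barley flour: 21 g

Scaling factor: 3/8 = 0.375.
cornmeal: 0.5 lb × 3/8 × 16 oz/lb × 28.35 g/oz ≈ 85 g
sour cream: 300 mL × 3/8 ÷ 240 mL/cup × 230 g/cup ≈ 108 g
olive oil: 100 mL × 3/8 ÷ 240 mL/cup × 216 g/cup ≈ 34 g
plain yogurt: 1.25 L × 3/8 × 1000 mL/L ≈ 469 mL
whole-barley flour: 2 oz × 3/8 × 28.35 g/oz ≈ 21 g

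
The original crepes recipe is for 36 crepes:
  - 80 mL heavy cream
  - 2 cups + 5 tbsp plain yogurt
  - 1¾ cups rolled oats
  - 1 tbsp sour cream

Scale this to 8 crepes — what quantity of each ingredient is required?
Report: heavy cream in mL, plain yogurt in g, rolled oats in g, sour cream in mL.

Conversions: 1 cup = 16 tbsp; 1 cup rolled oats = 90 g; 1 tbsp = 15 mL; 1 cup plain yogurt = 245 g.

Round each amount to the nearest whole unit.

heavy cream: 18 mL; plain yogurt: 126 g; rolled oats: 35 g; sour cream: 3 mL

Scaling factor: 8/36 = 2/9.
heavy cream: 80 mL × 2/9 ≈ 18 mL
plain yogurt: (2 cup + 5 tbsp = 2.3125 cup) × 2/9 × 245 g/cup ≈ 126 g
rolled oats: 1.75 cup × 2/9 × 90 g/cup = 35 g
sour cream: 1 tbsp × 2/9 × 15 mL/tbsp ≈ 3 mL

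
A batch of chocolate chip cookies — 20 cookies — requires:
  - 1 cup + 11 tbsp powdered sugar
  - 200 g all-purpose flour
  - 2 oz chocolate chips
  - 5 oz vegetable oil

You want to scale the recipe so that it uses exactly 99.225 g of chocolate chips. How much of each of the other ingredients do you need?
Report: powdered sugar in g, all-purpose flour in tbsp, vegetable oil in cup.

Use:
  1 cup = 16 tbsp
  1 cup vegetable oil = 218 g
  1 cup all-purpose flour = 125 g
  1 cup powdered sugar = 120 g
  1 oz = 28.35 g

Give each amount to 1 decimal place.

powdered sugar: 354.4 g; all-purpose flour: 44.8 tbsp; vegetable oil: 1.1 cup

The original recipe has 56.7 g of chocolate chips, so the scaling factor is 99.225 ÷ 56.7 = 7/4 = 1.75.
powdered sugar: (1 cup + 11 tbsp = 1.6875 cup) × 7/4 × 120 g/cup ≈ 354.4 g
all-purpose flour: 200 g × 7/4 ÷ 125 g/cup × 16 tbsp/cup = 44.8 tbsp
vegetable oil: 5 oz × 7/4 × 28.35 g/oz ÷ 218 g/cup ≈ 1.1 cup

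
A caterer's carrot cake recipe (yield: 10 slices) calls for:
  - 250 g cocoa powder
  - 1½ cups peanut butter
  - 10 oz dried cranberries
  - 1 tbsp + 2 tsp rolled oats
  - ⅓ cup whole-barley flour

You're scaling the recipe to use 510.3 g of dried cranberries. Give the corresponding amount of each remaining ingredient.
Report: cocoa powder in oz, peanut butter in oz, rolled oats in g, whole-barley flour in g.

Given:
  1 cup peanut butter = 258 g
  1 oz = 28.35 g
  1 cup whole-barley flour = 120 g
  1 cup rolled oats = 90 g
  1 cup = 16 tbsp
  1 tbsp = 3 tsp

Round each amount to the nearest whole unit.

The original recipe has 283.5 g of dried cranberries, so the scaling factor is 510.3 ÷ 283.5 = 9/5 = 1.8.
cocoa powder: 250 g × 9/5 ÷ 28.35 g/oz ≈ 16 oz
peanut butter: 1.5 cup × 9/5 × 258 g/cup ÷ 28.35 g/oz ≈ 25 oz
rolled oats: (1 tbsp + 2 tsp = 5/3 tbsp) × 9/5 ÷ 16 tbsp/cup × 90 g/cup ≈ 17 g
whole-barley flour: 1/3 cup × 9/5 × 120 g/cup = 72 g

cocoa powder: 16 oz; peanut butter: 25 oz; rolled oats: 17 g; whole-barley flour: 72 g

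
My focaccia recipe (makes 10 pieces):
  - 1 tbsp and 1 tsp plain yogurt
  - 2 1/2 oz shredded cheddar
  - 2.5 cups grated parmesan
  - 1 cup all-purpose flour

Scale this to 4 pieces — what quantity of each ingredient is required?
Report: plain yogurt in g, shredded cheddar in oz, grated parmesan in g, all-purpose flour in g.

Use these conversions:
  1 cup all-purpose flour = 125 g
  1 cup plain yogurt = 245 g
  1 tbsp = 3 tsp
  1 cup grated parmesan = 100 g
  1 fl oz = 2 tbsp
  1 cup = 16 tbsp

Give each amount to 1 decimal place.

Scaling factor: 4/10 = 2/5 = 0.4.
plain yogurt: (1 tbsp + 1 tsp = 4/3 tbsp) × 2/5 ÷ 16 tbsp/cup × 245 g/cup ≈ 8.2 g
shredded cheddar: 2.5 oz × 2/5 = 1.0 oz
grated parmesan: 2.5 cup × 2/5 × 100 g/cup = 100.0 g
all-purpose flour: 1 cup × 2/5 × 125 g/cup = 50.0 g

plain yogurt: 8.2 g; shredded cheddar: 1.0 oz; grated parmesan: 100.0 g; all-purpose flour: 50.0 g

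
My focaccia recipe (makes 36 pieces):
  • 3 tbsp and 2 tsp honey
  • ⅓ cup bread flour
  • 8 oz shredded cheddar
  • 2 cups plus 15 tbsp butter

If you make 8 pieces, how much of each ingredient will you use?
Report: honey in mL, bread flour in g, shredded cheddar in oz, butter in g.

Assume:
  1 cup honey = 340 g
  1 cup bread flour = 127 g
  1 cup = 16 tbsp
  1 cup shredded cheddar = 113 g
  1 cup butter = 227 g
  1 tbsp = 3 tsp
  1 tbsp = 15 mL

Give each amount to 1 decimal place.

honey: 12.2 mL; bread flour: 9.4 g; shredded cheddar: 1.8 oz; butter: 148.2 g

Scaling factor: 8/36 = 2/9.
honey: (3 tbsp + 2 tsp = 11/3 tbsp) × 2/9 × 15 mL/tbsp ≈ 12.2 mL
bread flour: 1/3 cup × 2/9 × 127 g/cup ≈ 9.4 g
shredded cheddar: 8 oz × 2/9 ≈ 1.8 oz
butter: (2 cup + 15 tbsp = 2.9375 cup) × 2/9 × 227 g/cup ≈ 148.2 g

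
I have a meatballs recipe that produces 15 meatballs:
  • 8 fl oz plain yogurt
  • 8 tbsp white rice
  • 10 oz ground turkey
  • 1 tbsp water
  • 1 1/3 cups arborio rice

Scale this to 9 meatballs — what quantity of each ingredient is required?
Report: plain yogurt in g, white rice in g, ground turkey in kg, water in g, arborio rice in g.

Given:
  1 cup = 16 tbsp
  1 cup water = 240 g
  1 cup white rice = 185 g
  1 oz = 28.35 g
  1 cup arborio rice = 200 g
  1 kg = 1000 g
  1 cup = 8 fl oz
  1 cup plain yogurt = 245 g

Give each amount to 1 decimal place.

plain yogurt: 147.0 g; white rice: 55.5 g; ground turkey: 0.2 kg; water: 9.0 g; arborio rice: 160.0 g

Scaling factor: 9/15 = 3/5 = 0.6.
plain yogurt: 8 fl oz × 3/5 ÷ 8 fl oz/cup × 245 g/cup = 147.0 g
white rice: 8 tbsp × 3/5 ÷ 16 tbsp/cup × 185 g/cup = 55.5 g
ground turkey: 10 oz × 3/5 × 28.35 g/oz ÷ 1000 g/kg ≈ 0.2 kg
water: 1 tbsp × 3/5 ÷ 16 tbsp/cup × 240 g/cup = 9.0 g
arborio rice: 4/3 cup × 3/5 × 200 g/cup = 160.0 g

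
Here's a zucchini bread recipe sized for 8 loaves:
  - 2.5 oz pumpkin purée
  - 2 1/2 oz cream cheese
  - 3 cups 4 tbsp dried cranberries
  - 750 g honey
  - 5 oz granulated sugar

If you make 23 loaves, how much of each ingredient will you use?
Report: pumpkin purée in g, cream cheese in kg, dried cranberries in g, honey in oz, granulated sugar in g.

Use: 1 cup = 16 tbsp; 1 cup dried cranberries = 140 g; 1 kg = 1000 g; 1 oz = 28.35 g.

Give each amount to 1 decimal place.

pumpkin purée: 203.8 g; cream cheese: 0.2 kg; dried cranberries: 1308.1 g; honey: 76.1 oz; granulated sugar: 407.5 g

Scaling factor: 23/8 = 2.875.
pumpkin purée: 2.5 oz × 23/8 × 28.35 g/oz ≈ 203.8 g
cream cheese: 2.5 oz × 23/8 × 28.35 g/oz ÷ 1000 g/kg ≈ 0.2 kg
dried cranberries: (3 cup + 4 tbsp = 3.25 cup) × 23/8 × 140 g/cup ≈ 1308.1 g
honey: 750 g × 23/8 ÷ 28.35 g/oz ≈ 76.1 oz
granulated sugar: 5 oz × 23/8 × 28.35 g/oz ≈ 407.5 g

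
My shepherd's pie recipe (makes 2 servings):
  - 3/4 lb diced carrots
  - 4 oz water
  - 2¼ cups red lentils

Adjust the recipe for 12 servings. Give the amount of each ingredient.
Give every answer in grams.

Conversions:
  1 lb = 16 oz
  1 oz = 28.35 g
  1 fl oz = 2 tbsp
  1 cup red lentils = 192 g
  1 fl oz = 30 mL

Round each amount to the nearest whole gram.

Scaling factor: 12/2 = 6.
diced carrots: 0.75 lb × 6 × 16 oz/lb × 28.35 g/oz ≈ 2041 g
water: 4 oz × 6 × 28.35 g/oz ≈ 680 g
red lentils: 2.25 cup × 6 × 192 g/cup = 2592 g

diced carrots: 2041 g; water: 680 g; red lentils: 2592 g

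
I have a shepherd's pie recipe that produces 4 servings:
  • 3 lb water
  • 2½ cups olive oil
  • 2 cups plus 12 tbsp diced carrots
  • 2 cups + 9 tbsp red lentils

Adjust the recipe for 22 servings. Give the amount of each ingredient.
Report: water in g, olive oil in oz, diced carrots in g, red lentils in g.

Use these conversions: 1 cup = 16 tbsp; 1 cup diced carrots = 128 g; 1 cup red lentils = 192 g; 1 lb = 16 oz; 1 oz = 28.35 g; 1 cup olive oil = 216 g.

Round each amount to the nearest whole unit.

water: 7484 g; olive oil: 105 oz; diced carrots: 1936 g; red lentils: 2706 g

Scaling factor: 22/4 = 11/2 = 5.5.
water: 3 lb × 11/2 × 16 oz/lb × 28.35 g/oz ≈ 7484 g
olive oil: 2.5 cup × 11/2 × 216 g/cup ÷ 28.35 g/oz ≈ 105 oz
diced carrots: (2 cup + 12 tbsp = 2.75 cup) × 11/2 × 128 g/cup = 1936 g
red lentils: (2 cup + 9 tbsp = 2.5625 cup) × 11/2 × 192 g/cup = 2706 g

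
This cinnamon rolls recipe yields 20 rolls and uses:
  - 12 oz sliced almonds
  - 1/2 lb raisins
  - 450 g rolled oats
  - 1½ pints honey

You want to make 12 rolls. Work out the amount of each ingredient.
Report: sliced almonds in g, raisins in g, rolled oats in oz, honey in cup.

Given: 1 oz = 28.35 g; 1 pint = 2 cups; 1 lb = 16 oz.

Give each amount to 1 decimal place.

sliced almonds: 204.1 g; raisins: 136.1 g; rolled oats: 9.5 oz; honey: 1.8 cup

Scaling factor: 12/20 = 3/5 = 0.6.
sliced almonds: 12 oz × 3/5 × 28.35 g/oz ≈ 204.1 g
raisins: 0.5 lb × 3/5 × 16 oz/lb × 28.35 g/oz ≈ 136.1 g
rolled oats: 450 g × 3/5 ÷ 28.35 g/oz ≈ 9.5 oz
honey: 1.5 pint × 3/5 × 2 cup/pint = 1.8 cup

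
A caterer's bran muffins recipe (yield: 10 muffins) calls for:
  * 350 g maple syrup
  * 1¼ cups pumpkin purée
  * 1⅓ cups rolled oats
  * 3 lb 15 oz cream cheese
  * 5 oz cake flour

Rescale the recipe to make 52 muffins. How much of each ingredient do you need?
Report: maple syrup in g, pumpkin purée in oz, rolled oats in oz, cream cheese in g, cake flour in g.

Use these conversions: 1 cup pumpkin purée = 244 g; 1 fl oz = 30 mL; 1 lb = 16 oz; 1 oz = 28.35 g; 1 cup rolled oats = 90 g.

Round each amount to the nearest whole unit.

Scaling factor: 52/10 = 26/5 = 5.2.
maple syrup: 350 g × 26/5 = 1820 g
pumpkin purée: 1.25 cup × 26/5 × 244 g/cup ÷ 28.35 g/oz ≈ 56 oz
rolled oats: 4/3 cup × 26/5 × 90 g/cup ÷ 28.35 g/oz ≈ 22 oz
cream cheese: (3 lb + 15 oz = 3.9375 lb) × 26/5 × 16 oz/lb × 28.35 g/oz ≈ 9287 g
cake flour: 5 oz × 26/5 × 28.35 g/oz ≈ 737 g

maple syrup: 1820 g; pumpkin purée: 56 oz; rolled oats: 22 oz; cream cheese: 9287 g; cake flour: 737 g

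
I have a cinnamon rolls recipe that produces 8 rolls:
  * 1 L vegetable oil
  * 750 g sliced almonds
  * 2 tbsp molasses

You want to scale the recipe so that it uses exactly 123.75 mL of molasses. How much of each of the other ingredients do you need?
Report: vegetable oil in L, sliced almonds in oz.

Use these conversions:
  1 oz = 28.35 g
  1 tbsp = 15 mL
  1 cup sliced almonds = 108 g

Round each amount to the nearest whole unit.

The original recipe has 30 mL of molasses, so the scaling factor is 123.75 ÷ 30 = 33/8 = 4.125.
vegetable oil: 1 L × 33/8 ≈ 4 L
sliced almonds: 750 g × 33/8 ÷ 28.35 g/oz ≈ 109 oz

vegetable oil: 4 L; sliced almonds: 109 oz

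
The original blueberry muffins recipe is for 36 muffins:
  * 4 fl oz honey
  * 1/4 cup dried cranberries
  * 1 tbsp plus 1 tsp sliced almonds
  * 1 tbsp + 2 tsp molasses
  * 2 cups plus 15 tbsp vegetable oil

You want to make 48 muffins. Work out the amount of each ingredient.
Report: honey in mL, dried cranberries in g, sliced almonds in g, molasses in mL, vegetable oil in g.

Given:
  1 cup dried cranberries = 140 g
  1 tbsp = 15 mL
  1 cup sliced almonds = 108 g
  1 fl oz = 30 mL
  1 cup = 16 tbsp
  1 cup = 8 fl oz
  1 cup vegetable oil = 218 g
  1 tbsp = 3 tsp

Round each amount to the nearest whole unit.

honey: 160 mL; dried cranberries: 47 g; sliced almonds: 12 g; molasses: 33 mL; vegetable oil: 854 g

Scaling factor: 48/36 = 4/3.
honey: 4 fl oz × 4/3 × 30 mL/fl oz = 160 mL
dried cranberries: 0.25 cup × 4/3 × 140 g/cup ≈ 47 g
sliced almonds: (1 tbsp + 1 tsp = 4/3 tbsp) × 4/3 ÷ 16 tbsp/cup × 108 g/cup = 12 g
molasses: (1 tbsp + 2 tsp = 5/3 tbsp) × 4/3 × 15 mL/tbsp ≈ 33 mL
vegetable oil: (2 cup + 15 tbsp = 2.9375 cup) × 4/3 × 218 g/cup ≈ 854 g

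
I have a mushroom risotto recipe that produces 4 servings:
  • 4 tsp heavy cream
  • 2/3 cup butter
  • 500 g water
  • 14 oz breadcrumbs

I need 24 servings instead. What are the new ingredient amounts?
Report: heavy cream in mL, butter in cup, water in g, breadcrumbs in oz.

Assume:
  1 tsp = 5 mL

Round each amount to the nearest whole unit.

Scaling factor: 24/4 = 6.
heavy cream: 4 tsp × 6 × 5 mL/tsp = 120 mL
butter: 2/3 cup × 6 = 4 cup
water: 500 g × 6 = 3000 g
breadcrumbs: 14 oz × 6 = 84 oz

heavy cream: 120 mL; butter: 4 cup; water: 3000 g; breadcrumbs: 84 oz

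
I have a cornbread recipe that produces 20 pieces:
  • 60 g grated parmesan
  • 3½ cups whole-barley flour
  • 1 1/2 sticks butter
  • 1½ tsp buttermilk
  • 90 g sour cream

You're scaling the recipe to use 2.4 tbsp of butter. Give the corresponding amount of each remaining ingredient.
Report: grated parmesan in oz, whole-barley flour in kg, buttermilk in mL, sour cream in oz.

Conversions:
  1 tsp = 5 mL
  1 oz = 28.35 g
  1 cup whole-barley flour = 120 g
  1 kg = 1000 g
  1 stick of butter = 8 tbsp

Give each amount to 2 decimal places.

grated parmesan: 0.42 oz; whole-barley flour: 0.08 kg; buttermilk: 1.50 mL; sour cream: 0.63 oz

The original recipe has 12 tbsp of butter, so the scaling factor is 2.4 ÷ 12 = 1/5 = 0.2.
grated parmesan: 60 g × 1/5 ÷ 28.35 g/oz ≈ 0.42 oz
whole-barley flour: 3.5 cup × 1/5 × 120 g/cup ÷ 1000 g/kg ≈ 0.08 kg
buttermilk: 1.5 tsp × 1/5 × 5 mL/tsp = 1.50 mL
sour cream: 90 g × 1/5 ÷ 28.35 g/oz ≈ 0.63 oz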